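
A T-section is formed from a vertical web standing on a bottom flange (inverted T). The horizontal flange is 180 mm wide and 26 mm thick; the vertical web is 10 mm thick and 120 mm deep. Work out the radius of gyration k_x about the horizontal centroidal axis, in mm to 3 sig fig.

Break the section into simple shapes (no overlaps), measuring from the bottom-left corner of the bounding box.
Flange: 180 × 26, A = 4 680 mm², y = 13 mm, Ī = 263 640 mm⁴.
Web: 10 × 120, A = 1 200 mm², y = 86 mm, Ī = 1 440 000 mm⁴.
Centroid: ȳ = ΣA·y / ΣA = 27.898 mm.
Transfer each piece to the horizontal centroidal axis using Ī + A·d² with d = y − 27.898:
  flange: d = -14.898 mm → contributes +1 302 362 mm⁴
  web: d = 58.102 mm → contributes +5 491 017 mm⁴
Total I = 6 793 379 mm⁴.
Radius of gyration: k = √(I/A) = √(6 793 379 / 5 880) = 33.99 mm.

k_x ≈ 34.0 mm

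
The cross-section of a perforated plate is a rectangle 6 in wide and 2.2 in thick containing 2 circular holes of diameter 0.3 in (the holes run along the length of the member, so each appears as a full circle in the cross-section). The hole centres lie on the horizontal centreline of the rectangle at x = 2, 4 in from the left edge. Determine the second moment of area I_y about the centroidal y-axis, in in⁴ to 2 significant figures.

I_y ≈ 39 in⁴

Split into non-overlapping primitives; take the origin at the lower-left of the bounding box.
Plate: 6 × 2.2, A = 13.2 in², x = 3 in, Ī = 39.6 in⁴.
Hole 1 (subtracted): ⌀0.3, A = 0.07069 in², x = 2 in, Ī = 0.0003976 in⁴.
Hole 2 (subtracted): ⌀0.3, A = 0.07069 in², x = 4 in, Ī = 0.0003976 in⁴.
By symmetry the centroid is at mid-width, x̄ = 3 in.
Transfer each piece to the centroidal y-axis using Ī + A·d² with d = x − 3:
  plate: d = 0 in → contributes +39.6 in⁴
  hole 1: d = -1 in → contributes −0.07108 in⁴
  hole 2: d = 1 in → contributes −0.07108 in⁴
Total I = 39.46 in⁴.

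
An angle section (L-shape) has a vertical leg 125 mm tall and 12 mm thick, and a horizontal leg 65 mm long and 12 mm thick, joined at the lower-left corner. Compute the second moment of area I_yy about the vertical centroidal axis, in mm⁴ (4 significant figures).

Treat the section as a set of non-overlapping primitives; coordinates are from the bounding-box lower-left.
Vertical leg: 12 × 125, A = 1 500 mm², x = 6 mm, Ī = 18 000 mm⁴.
Horizontal leg (remainder): 53 × 12, A = 636 mm², x = 38.5 mm, Ī = 148 877 mm⁴.
Centroid: x̄ = ΣA·x / ΣA = 15.677 mm.
Transfer each piece to the vertical centroidal axis using Ī + A·d² with d = x − 15.677:
  vertical leg: d = -9.67697 mm → contributes +158 466 mm⁴
  horizontal leg (remainder): d = 22.823 mm → contributes +480 164 mm⁴
Total I = 638 629 mm⁴.

I_yy ≈ 6.386 × 10⁵ mm⁴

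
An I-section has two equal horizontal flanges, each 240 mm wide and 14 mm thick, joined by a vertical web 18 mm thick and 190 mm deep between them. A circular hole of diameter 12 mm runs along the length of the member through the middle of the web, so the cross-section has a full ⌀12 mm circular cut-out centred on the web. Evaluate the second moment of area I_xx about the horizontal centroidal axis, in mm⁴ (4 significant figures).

I_xx ≈ 8.031 × 10⁷ mm⁴

Split into non-overlapping primitives; take the origin at the lower-left of the bounding box.
Bottom flange: 240 × 14, A = 3 360 mm², y = 7 mm, Ī = 54 880 mm⁴.
Web: 18 × 190, A = 3 420 mm², y = 109 mm, Ī = 10 288 500 mm⁴.
Top flange: 240 × 14, A = 3 360 mm², y = 211 mm, Ī = 54 880 mm⁴.
Hole (subtracted): ⌀12, A = 113.097 mm², y = 109 mm, Ī = 1017.88 mm⁴.
By symmetry the centroid is at mid-height, ȳ = 109 mm.
Transfer each piece to the horizontal centroidal axis using Ī + A·d² with d = y − 109:
  bottom flange: d = -102 mm → contributes +35 012 320 mm⁴
  web: d = 0 mm → contributes +10 288 500 mm⁴
  top flange: d = 102 mm → contributes +35 012 320 mm⁴
  hole: d = 0 mm → contributes −1017.88 mm⁴
Total I = 80 312 122 mm⁴.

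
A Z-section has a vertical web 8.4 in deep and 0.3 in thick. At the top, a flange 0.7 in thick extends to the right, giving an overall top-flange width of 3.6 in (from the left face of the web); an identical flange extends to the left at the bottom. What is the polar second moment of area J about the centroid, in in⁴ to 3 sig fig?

J ≈ 103 in⁴

Break the section into simple shapes (no overlaps), measuring from the bottom-left corner of the bounding box.
Web: 0.3 × 8.4, A = 2.52 in², y = 4.2 in, Ī = 14.818 in⁴.
Top flange (beyond web): 3.3 × 0.7, A = 2.31 in², y = 8.05 in, Ī = 0.094325 in⁴.
Bottom flange (beyond web): 3.3 × 0.7, A = 2.31 in², y = 0.35 in, Ī = 0.094325 in⁴.
Centroid: ȳ = ΣA·y / ΣA = 4.2 in.
Transfer each piece to the centroidal x-axis using Ī + A·d² with d = y − 4.2:
  web: d = 0 in → contributes +14.818 in⁴
  top flange (beyond web): d = 3.85 in → contributes +34.334 in⁴
  bottom flange (beyond web): d = -3.85 in → contributes +34.334 in⁴
Total I = 83.486 in⁴.
For the y-axis: x̄ = 3.45 in.
Repeating about the centroidal y-axis gives I_y = 19.18 in⁴.
Polar second moment: J = I_x + I_y = 102.67 in⁴.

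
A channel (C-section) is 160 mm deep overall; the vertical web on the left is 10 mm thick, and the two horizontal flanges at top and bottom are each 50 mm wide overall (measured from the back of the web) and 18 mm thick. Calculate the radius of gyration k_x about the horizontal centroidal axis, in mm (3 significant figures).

Treat the section as a set of non-overlapping primitives; coordinates are from the bounding-box lower-left.
Web: 10 × 160, A = 1 600 mm², y = 80 mm, Ī = 3 413 333 mm⁴.
Top flange (beyond web): 40 × 18, A = 720 mm², y = 151 mm, Ī = 19 440 mm⁴.
Bottom flange (beyond web): 40 × 18, A = 720 mm², y = 9 mm, Ī = 19 440 mm⁴.
By symmetry the centroid is at mid-height, ȳ = 80 mm.
Transfer each piece to the horizontal centroidal axis using Ī + A·d² with d = y − 80:
  web: d = 0 mm → contributes +3 413 333 mm⁴
  top flange (beyond web): d = 71 mm → contributes +3 648 960 mm⁴
  bottom flange (beyond web): d = -71 mm → contributes +3 648 960 mm⁴
Total I = 10 711 253 mm⁴.
Radius of gyration: k = √(I/A) = √(10 711 253 / 3 040) = 59.359 mm.

k_x ≈ 59.4 mm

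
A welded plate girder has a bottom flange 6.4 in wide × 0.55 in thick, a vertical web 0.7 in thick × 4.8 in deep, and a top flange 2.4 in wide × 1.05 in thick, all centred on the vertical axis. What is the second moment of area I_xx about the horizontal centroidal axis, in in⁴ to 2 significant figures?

I_xx ≈ 53 in⁴

Decompose the section into non-overlapping parts with the origin at the bottom-left of its bounding rectangle.
Bottom plate: 6.4 × 0.55, A = 3.52 in², y = 0.275 in, Ī = 0.08873 in⁴.
Web plate: 0.7 × 4.8, A = 3.36 in², y = 2.95 in, Ī = 6.451 in⁴.
Top plate: 2.4 × 1.05, A = 2.52 in², y = 5.875 in, Ī = 0.2315 in⁴.
Centroid: ȳ = ΣA·y / ΣA = 2.732 in.
Transfer each piece to the horizontal centroidal axis using Ī + A·d² with d = y − 2.732:
  bottom plate: d = -2.457 in → contributes +21.35 in⁴
  web plate: d = 0.2176 in → contributes +6.61 in⁴
  top plate: d = 3.143 in → contributes +25.12 in⁴
Total I = 53.07 in⁴.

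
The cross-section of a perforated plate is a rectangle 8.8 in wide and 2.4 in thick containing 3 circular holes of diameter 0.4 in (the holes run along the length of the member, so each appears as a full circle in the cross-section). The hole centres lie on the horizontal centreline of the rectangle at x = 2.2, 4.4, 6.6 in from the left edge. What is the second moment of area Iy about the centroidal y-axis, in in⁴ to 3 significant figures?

Iy ≈ 135 in⁴

Split into non-overlapping primitives; take the origin at the lower-left of the bounding box.
Plate: 8.8 × 2.4, A = 21.12 in², x = 4.4 in, Ī = 136.29 in⁴.
Hole 1 (subtracted): ⌀0.4, A = 0.12566 in², x = 2.2 in, Ī = 0.0012566 in⁴.
Hole 2 (subtracted): ⌀0.4, A = 0.12566 in², x = 4.4 in, Ī = 0.0012566 in⁴.
Hole 3 (subtracted): ⌀0.4, A = 0.12566 in², x = 6.6 in, Ī = 0.0012566 in⁴.
By symmetry the centroid is at mid-width, x̄ = 4.4 in.
Transfer each piece to the centroidal y-axis using Ī + A·d² with d = x − 4.4:
  plate: d = 0 in → contributes +136.29 in⁴
  hole 1: d = -2.2 in → contributes −0.60947 in⁴
  hole 2: d = 0 in → contributes −0.0012566 in⁴
  hole 3: d = 2.2 in → contributes −0.60947 in⁴
Total I = 135.07 in⁴.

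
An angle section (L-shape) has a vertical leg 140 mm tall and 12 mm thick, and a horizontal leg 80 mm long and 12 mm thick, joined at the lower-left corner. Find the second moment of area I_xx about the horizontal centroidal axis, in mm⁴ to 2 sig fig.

I_xx ≈ 5.0 × 10⁶ mm⁴

Treat the section as a set of non-overlapping primitives; coordinates are from the bounding-box lower-left.
Vertical leg: 12 × 140, A = 1 680 mm², y = 70 mm, Ī = 2 744 000 mm⁴.
Horizontal leg (remainder): 68 × 12, A = 816 mm², y = 6 mm, Ī = 9 792 mm⁴.
Centroid: ȳ = ΣA·y / ΣA = 49.08 mm.
Transfer each piece to the horizontal centroidal axis using Ī + A·d² with d = y − 49.08:
  vertical leg: d = 20.92 mm → contributes +3 479 462 mm⁴
  horizontal leg (remainder): d = -43.08 mm → contributes +1 523 979 mm⁴
Total I = 5 003 441 mm⁴.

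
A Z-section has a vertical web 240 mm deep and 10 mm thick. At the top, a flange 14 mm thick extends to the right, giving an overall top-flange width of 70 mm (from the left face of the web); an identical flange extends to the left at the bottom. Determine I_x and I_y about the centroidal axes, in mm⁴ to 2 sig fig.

Break the section into simple shapes (no overlaps), measuring from the bottom-left corner of the bounding box.
Web: 10 × 240, A = 2 400 mm², y = 120 mm, Ī = 11 520 000 mm⁴.
Top flange (beyond web): 60 × 14, A = 840 mm², y = 233 mm, Ī = 13 720 mm⁴.
Bottom flange (beyond web): 60 × 14, A = 840 mm², y = 7 mm, Ī = 13 720 mm⁴.
Centroid: ȳ = ΣA·y / ΣA = 120 mm.
Transfer each piece to the centroidal x-axis using Ī + A·d² with d = y − 120:
  web: d = 0 mm → contributes +11 520 000 mm⁴
  top flange (beyond web): d = 113 mm → contributes +10 739 680 mm⁴
  bottom flange (beyond web): d = -113 mm → contributes +10 739 680 mm⁴
Total I = 32 999 360 mm⁴.
For the y-axis: x̄ = 65 mm.
Repeating about the centroidal y-axis gives I_y = 2 582 000 mm⁴.

I_x ≈ 3.3 × 10⁷ mm⁴, I_y ≈ 2.6 × 10⁶ mm⁴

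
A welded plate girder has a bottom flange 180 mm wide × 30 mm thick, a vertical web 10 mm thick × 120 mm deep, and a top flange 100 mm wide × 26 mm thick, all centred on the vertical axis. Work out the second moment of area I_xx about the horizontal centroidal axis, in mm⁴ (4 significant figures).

Break the section into simple shapes (no overlaps), measuring from the bottom-left corner of the bounding box.
Bottom plate: 180 × 30, A = 5 400 mm², y = 15 mm, Ī = 405 000 mm⁴.
Web plate: 10 × 120, A = 1 200 mm², y = 90 mm, Ī = 1 440 000 mm⁴.
Top plate: 100 × 26, A = 2 600 mm², y = 163 mm, Ī = 146 467 mm⁴.
Centroid: ȳ = ΣA·y / ΣA = 66.6087 mm.
Transfer each piece to the horizontal centroidal axis using Ī + A·d² with d = y − 66.6087:
  bottom plate: d = -51.6087 mm → contributes +14 787 670 mm⁴
  web plate: d = 23.3913 mm → contributes +2 096 584 mm⁴
  top plate: d = 96.3913 mm → contributes +24 303 804 mm⁴
Total I = 41 188 058 mm⁴.

I_xx ≈ 4.119 × 10⁷ mm⁴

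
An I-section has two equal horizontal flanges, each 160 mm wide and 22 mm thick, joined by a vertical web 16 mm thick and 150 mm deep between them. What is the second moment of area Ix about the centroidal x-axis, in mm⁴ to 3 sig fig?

Ix ≈ 5.69 × 10⁷ mm⁴

Treat the section as a set of non-overlapping primitives; coordinates are from the bounding-box lower-left.
Bottom flange: 160 × 22, A = 3 520 mm², y = 11 mm, Ī = 141 973 mm⁴.
Web: 16 × 150, A = 2 400 mm², y = 97 mm, Ī = 4 500 000 mm⁴.
Top flange: 160 × 22, A = 3 520 mm², y = 183 mm, Ī = 141 973 mm⁴.
By symmetry the centroid is at mid-height, ȳ = 97 mm.
Transfer each piece to the centroidal x-axis using Ī + A·d² with d = y − 97:
  bottom flange: d = -86 mm → contributes +26 175 893 mm⁴
  web: d = 0 mm → contributes +4 500 000 mm⁴
  top flange: d = 86 mm → contributes +26 175 893 mm⁴
Total I = 56 851 787 mm⁴.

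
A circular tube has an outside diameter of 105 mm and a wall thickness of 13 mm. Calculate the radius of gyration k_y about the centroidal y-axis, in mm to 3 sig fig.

k_y ≈ 32.9 mm

Treat the section as a set of non-overlapping primitives; coordinates are from the bounding-box lower-left.
Outer circle: ⌀105, A = 8 659 mm², x = 52.5 mm, Ī = 5 966 602 mm⁴.
Bore (subtracted): ⌀79, A = 4901.7 mm², x = 52.5 mm, Ī = 1 911 958 mm⁴.
By symmetry the centroid is at mid-width, x̄ = 52.5 mm.
All pieces are centred on the centroidal y-axis, so I = ΣĪ (holes subtracted) = 4 054 645 mm⁴.
Radius of gyration: k = √(I/A) = √(4 054 645 / 3757.3) = 32.85 mm.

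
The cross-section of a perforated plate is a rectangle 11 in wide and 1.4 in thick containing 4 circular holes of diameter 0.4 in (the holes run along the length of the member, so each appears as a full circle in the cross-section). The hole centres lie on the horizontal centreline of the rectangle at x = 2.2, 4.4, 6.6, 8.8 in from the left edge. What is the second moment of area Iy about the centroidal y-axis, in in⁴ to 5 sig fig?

Treat the section as a set of non-overlapping primitives; coordinates are from the bounding-box lower-left.
Plate: 11 × 1.4, A = 15.4 in², x = 5.5 in, Ī = 155.2833 in⁴.
Hole 1 (subtracted): ⌀0.4, A = 0.1256637 in², x = 2.2 in, Ī = 0.001256637 in⁴.
Hole 2 (subtracted): ⌀0.4, A = 0.1256637 in², x = 4.4 in, Ī = 0.001256637 in⁴.
Hole 3 (subtracted): ⌀0.4, A = 0.1256637 in², x = 6.6 in, Ī = 0.001256637 in⁴.
Hole 4 (subtracted): ⌀0.4, A = 0.1256637 in², x = 8.8 in, Ī = 0.001256637 in⁴.
By symmetry the centroid is at mid-width, x̄ = 5.5 in.
Transfer each piece to the centroidal y-axis using Ī + A·d² with d = x − 5.5:
  plate: d = 0 in → contributes +155.2833 in⁴
  hole 1: d = -3.3 in → contributes −1.369734 in⁴
  hole 2: d = -1.1 in → contributes −0.1533097 in⁴
  hole 3: d = 1.1 in → contributes −0.1533097 in⁴
  hole 4: d = 3.3 in → contributes −1.369734 in⁴
Total I = 152.2372 in⁴.

Iy ≈ 152.24 in⁴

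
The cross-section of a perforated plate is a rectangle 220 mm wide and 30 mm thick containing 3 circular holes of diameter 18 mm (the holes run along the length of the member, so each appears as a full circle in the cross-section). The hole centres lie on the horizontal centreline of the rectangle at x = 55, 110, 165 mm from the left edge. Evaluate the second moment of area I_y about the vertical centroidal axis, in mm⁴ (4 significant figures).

Treat the section as a set of non-overlapping primitives; coordinates are from the bounding-box lower-left.
Plate: 220 × 30, A = 6 600 mm², x = 110 mm, Ī = 26 620 000 mm⁴.
Hole 1 (subtracted): ⌀18, A = 254.469 mm², x = 55 mm, Ī = 5 153 mm⁴.
Hole 2 (subtracted): ⌀18, A = 254.469 mm², x = 110 mm, Ī = 5 153 mm⁴.
Hole 3 (subtracted): ⌀18, A = 254.469 mm², x = 165 mm, Ī = 5 153 mm⁴.
By symmetry the centroid is at mid-width, x̄ = 110 mm.
Transfer each piece to the vertical centroidal axis using Ī + A·d² with d = x − 110:
  plate: d = 0 mm → contributes +26 620 000 mm⁴
  hole 1: d = -55 mm → contributes −774 922 mm⁴
  hole 2: d = 0 mm → contributes −5 153 mm⁴
  hole 3: d = 55 mm → contributes −774 922 mm⁴
Total I = 25 065 004 mm⁴.

I_y ≈ 2.507 × 10⁷ mm⁴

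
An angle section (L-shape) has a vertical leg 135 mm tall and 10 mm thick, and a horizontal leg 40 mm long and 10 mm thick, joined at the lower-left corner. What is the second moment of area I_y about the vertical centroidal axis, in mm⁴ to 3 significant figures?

Split into non-overlapping primitives; take the origin at the lower-left of the bounding box.
Vertical leg: 10 × 135, A = 1 350 mm², x = 5 mm, Ī = 11 250 mm⁴.
Horizontal leg (remainder): 30 × 10, A = 300 mm², x = 25 mm, Ī = 22 500 mm⁴.
Centroid: x̄ = ΣA·x / ΣA = 8.6364 mm.
Transfer each piece to the vertical centroidal axis using Ī + A·d² with d = x − 8.6364:
  vertical leg: d = -3.6364 mm → contributes +29 101 mm⁴
  horizontal leg (remainder): d = 16.364 mm → contributes +102 831 mm⁴
Total I = 131 932 mm⁴.

I_y ≈ 1.32 × 10⁵ mm⁴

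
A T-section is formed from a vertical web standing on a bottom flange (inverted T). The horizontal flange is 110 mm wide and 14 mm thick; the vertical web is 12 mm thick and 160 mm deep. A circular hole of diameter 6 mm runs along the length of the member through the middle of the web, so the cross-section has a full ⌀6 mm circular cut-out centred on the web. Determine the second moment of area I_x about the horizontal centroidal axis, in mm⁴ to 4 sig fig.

Decompose the section into non-overlapping parts with the origin at the bottom-left of its bounding rectangle.
Flange: 110 × 14, A = 1 540 mm², y = 7 mm, Ī = 25153.3 mm⁴.
Web: 12 × 160, A = 1 920 mm², y = 94 mm, Ī = 4 096 000 mm⁴.
Hole (subtracted): ⌀6, A = 28.2743 mm², y = 94 mm, Ī = 63.6173 mm⁴.
Centroid: ȳ = ΣA·y / ΣA = 54.9584 mm.
Transfer each piece to the horizontal centroidal axis using Ī + A·d² with d = y − 54.9584:
  flange: d = -47.9584 mm → contributes +3 567 168 mm⁴
  web: d = 39.0416 mm → contributes +7 022 551 mm⁴
  hole: d = 39.0416 mm → contributes −43160.6 mm⁴
Total I = 10 546 559 mm⁴.

I_x ≈ 1.055 × 10⁷ mm⁴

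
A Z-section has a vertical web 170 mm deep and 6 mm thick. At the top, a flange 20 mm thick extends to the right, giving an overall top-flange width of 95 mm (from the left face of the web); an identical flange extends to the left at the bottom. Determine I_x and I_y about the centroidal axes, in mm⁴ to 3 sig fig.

I_x ≈ 2.26 × 10⁷ mm⁴, I_y ≈ 1.04 × 10⁷ mm⁴

Decompose the section into non-overlapping parts with the origin at the bottom-left of its bounding rectangle.
Web: 6 × 170, A = 1 020 mm², y = 85 mm, Ī = 2 456 500 mm⁴.
Top flange (beyond web): 89 × 20, A = 1 780 mm², y = 160 mm, Ī = 59 333 mm⁴.
Bottom flange (beyond web): 89 × 20, A = 1 780 mm², y = 10 mm, Ī = 59 333 mm⁴.
Centroid: ȳ = ΣA·y / ΣA = 85 mm.
Transfer each piece to the centroidal x-axis using Ī + A·d² with d = y − 85:
  web: d = 0 mm → contributes +2 456 500 mm⁴
  top flange (beyond web): d = 75 mm → contributes +10 071 833 mm⁴
  bottom flange (beyond web): d = -75 mm → contributes +10 071 833 mm⁴
Total I = 22 600 167 mm⁴.
For the y-axis: x̄ = 92 mm.
Repeating about the centroidal y-axis gives I_y = 10 385 207 mm⁴.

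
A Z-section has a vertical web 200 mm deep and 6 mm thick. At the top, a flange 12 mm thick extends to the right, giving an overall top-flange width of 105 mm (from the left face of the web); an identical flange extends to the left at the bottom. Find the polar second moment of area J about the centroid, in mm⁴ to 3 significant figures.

J ≈ 3.35 × 10⁷ mm⁴

Break the section into simple shapes (no overlaps), measuring from the bottom-left corner of the bounding box.
Web: 6 × 200, A = 1 200 mm², y = 100 mm, Ī = 4 000 000 mm⁴.
Top flange (beyond web): 99 × 12, A = 1 188 mm², y = 194 mm, Ī = 14 256 mm⁴.
Bottom flange (beyond web): 99 × 12, A = 1 188 mm², y = 6 mm, Ī = 14 256 mm⁴.
Centroid: ȳ = ΣA·y / ΣA = 100 mm.
Transfer each piece to the centroidal x-axis using Ī + A·d² with d = y − 100:
  web: d = 0 mm → contributes +4 000 000 mm⁴
  top flange (beyond web): d = 94 mm → contributes +10 511 424 mm⁴
  bottom flange (beyond web): d = -94 mm → contributes +10 511 424 mm⁴
Total I = 25 022 848 mm⁴.
For the y-axis: x̄ = 102 mm.
Repeating about the centroidal y-axis gives I_y = 8 493 048 mm⁴.
Polar second moment: J = I_x + I_y = 33 515 896 mm⁴.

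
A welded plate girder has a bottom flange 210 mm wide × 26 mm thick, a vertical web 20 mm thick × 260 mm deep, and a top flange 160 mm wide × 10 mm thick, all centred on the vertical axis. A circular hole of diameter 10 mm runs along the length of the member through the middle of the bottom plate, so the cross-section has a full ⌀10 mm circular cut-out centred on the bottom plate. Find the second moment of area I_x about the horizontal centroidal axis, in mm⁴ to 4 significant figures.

Decompose the section into non-overlapping parts with the origin at the bottom-left of its bounding rectangle.
Bottom plate: 210 × 26, A = 5 460 mm², y = 13 mm, Ī = 307 580 mm⁴.
Web plate: 20 × 260, A = 5 200 mm², y = 156 mm, Ī = 29 293 333 mm⁴.
Top plate: 160 × 10, A = 1 600 mm², y = 291 mm, Ī = 13333.3 mm⁴.
Hole (subtracted): ⌀10, A = 78.5398 mm², y = 13 mm, Ī = 490.874 mm⁴.
Centroid: ȳ = ΣA·y / ΣA = 110.558 mm.
Transfer each piece to the horizontal centroidal axis using Ī + A·d² with d = y − 110.558:
  bottom plate: d = -97.5581 mm → contributes +52 273 573 mm⁴
  web plate: d = 45.4419 mm → contributes +40 031 162 mm⁴
  top plate: d = 180.442 mm → contributes +52 108 185 mm⁴
  hole: d = -97.5581 mm → contributes −748 000 mm⁴
Total I = 143 664 921 mm⁴.

I_x ≈ 1.437 × 10⁸ mm⁴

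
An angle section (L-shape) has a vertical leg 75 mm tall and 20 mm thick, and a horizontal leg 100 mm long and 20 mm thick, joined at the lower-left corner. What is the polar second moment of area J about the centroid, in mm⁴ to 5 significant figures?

Treat the section as a set of non-overlapping primitives; coordinates are from the bounding-box lower-left.
Vertical leg: 20 × 75, A = 1 500 mm², y = 37.5 mm, Ī = 703 125 mm⁴.
Horizontal leg (remainder): 80 × 20, A = 1 600 mm², y = 10 mm, Ī = 53333.33 mm⁴.
Centroid: ȳ = ΣA·y / ΣA = 23.30645 mm.
Transfer each piece to the centroidal x-axis using Ī + A·d² with d = y − 23.30645:
  vertical leg: d = 14.19355 mm → contributes +1 005 310 mm⁴
  horizontal leg (remainder): d = -13.30645 mm → contributes +336 632 mm⁴
Total I = 1 341 942 mm⁴.
For the y-axis: x̄ = 35.80645 mm.
Repeating about the centroidal y-axis gives I_y = 2 838 817 mm⁴.
Polar second moment: J = I_x + I_y = 4 180 759 mm⁴.

J ≈ 4.1808 × 10⁶ mm⁴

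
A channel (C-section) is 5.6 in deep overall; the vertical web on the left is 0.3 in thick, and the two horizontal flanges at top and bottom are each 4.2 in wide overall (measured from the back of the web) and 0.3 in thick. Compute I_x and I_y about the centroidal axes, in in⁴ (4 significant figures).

I_x ≈ 20.84 in⁴, I_y ≈ 7.291 in⁴

Decompose the section into non-overlapping parts with the origin at the bottom-left of its bounding rectangle.
Web: 0.3 × 5.6, A = 1.68 in², y = 2.8 in, Ī = 4.3904 in⁴.
Top flange (beyond web): 3.9 × 0.3, A = 1.17 in², y = 5.45 in, Ī = 0.008775 in⁴.
Bottom flange (beyond web): 3.9 × 0.3, A = 1.17 in², y = 0.15 in, Ī = 0.008775 in⁴.
By symmetry the centroid is at mid-height, ȳ = 2.8 in.
Transfer each piece to the centroidal x-axis using Ī + A·d² with d = y − 2.8:
  web: d = 0 in → contributes +4.3904 in⁴
  top flange (beyond web): d = 2.65 in → contributes +8.2251 in⁴
  bottom flange (beyond web): d = -2.65 in → contributes +8.2251 in⁴
Total I = 20.8406 in⁴.
For the y-axis: x̄ = 1.37239 in.
Repeating about the centroidal y-axis gives I_y = 7.29114 in⁴.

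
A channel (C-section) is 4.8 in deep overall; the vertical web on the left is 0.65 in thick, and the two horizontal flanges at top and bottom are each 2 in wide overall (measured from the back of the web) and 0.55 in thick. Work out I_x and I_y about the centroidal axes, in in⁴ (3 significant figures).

Decompose the section into non-overlapping parts with the origin at the bottom-left of its bounding rectangle.
Web: 0.65 × 4.8, A = 3.12 in², y = 2.4 in, Ī = 5.9904 in⁴.
Top flange (beyond web): 1.35 × 0.55, A = 0.7425 in², y = 4.525 in, Ī = 0.018717 in⁴.
Bottom flange (beyond web): 1.35 × 0.55, A = 0.7425 in², y = 0.275 in, Ī = 0.018717 in⁴.
By symmetry the centroid is at mid-height, ȳ = 2.4 in.
Transfer each piece to the centroidal x-axis using Ī + A·d² with d = y − 2.4:
  web: d = 0 in → contributes +5.9904 in⁴
  top flange (beyond web): d = 2.125 in → contributes +3.3716 in⁴
  bottom flange (beyond web): d = -2.125 in → contributes +3.3716 in⁴
Total I = 12.734 in⁴.
For the y-axis: x̄ = 0.64748 in.
Repeating about the centroidal y-axis gives I_y = 1.3415 in⁴.

I_x ≈ 12.7 in⁴, I_y ≈ 1.34 in⁴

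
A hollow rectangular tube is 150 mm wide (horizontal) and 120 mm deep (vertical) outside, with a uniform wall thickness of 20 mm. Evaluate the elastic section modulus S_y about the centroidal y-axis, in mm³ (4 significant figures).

S_y ≈ 3.317 × 10⁵ mm³

Split into non-overlapping primitives; take the origin at the lower-left of the bounding box.
Outer rectangle: 150 × 120, A = 18 000 mm², x = 75 mm, Ī = 33 750 000 mm⁴.
Inner void (subtracted): 110 × 80, A = 8 800 mm², x = 75 mm, Ī = 8 873 333 mm⁴.
By symmetry the centroid is at mid-width, x̄ = 75 mm.
All pieces are centred on the centroidal y-axis, so I = ΣĪ (holes subtracted) = 24 876 667 mm⁴.
Extreme fibre distance c = 75 mm; S = I/c = 331 689 mm³.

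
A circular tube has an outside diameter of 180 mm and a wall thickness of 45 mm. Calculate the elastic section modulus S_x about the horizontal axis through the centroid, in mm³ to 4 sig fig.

S_x ≈ 5.368 × 10⁵ mm³

Decompose the section into non-overlapping parts with the origin at the bottom-left of its bounding rectangle.
Outer circle: ⌀180, A = 25446.9 mm², y = 90 mm, Ī = 51 529 974 mm⁴.
Bore (subtracted): ⌀90, A = 6361.73 mm², y = 90 mm, Ī = 3 220 623 mm⁴.
By symmetry the centroid is at mid-height, ȳ = 90 mm.
All pieces are centred on the horizontal axis through the centroid, so I = ΣĪ (holes subtracted) = 48 309 350 mm⁴.
Extreme fibre distance c = 90 mm; S = I/c = 536 771 mm³.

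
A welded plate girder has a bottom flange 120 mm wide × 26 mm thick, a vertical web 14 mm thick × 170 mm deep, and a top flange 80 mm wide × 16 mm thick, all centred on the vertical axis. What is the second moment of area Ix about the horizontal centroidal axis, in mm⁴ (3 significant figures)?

Break the section into simple shapes (no overlaps), measuring from the bottom-left corner of the bounding box.
Bottom plate: 120 × 26, A = 3 120 mm², y = 13 mm, Ī = 175 760 mm⁴.
Web plate: 14 × 170, A = 2 380 mm², y = 111 mm, Ī = 5 731 833 mm⁴.
Top plate: 80 × 16, A = 1 280 mm², y = 204 mm, Ī = 27 307 mm⁴.
Centroid: ȳ = ΣA·y / ΣA = 83.46 mm.
Transfer each piece to the horizontal centroidal axis using Ī + A·d² with d = y − 83.46:
  bottom plate: d = -70.46 mm → contributes +15 665 426 mm⁴
  web plate: d = 27.54 mm → contributes +7 536 925 mm⁴
  top plate: d = 120.54 mm → contributes +18 625 513 mm⁴
Total I = 41 827 864 mm⁴.

Ix ≈ 4.18 × 10⁷ mm⁴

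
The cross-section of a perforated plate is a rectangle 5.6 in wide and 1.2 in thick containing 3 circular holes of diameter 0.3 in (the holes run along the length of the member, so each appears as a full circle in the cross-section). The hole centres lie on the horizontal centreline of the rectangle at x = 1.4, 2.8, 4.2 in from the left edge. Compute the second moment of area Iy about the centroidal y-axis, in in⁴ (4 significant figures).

Iy ≈ 17.28 in⁴

Treat the section as a set of non-overlapping primitives; coordinates are from the bounding-box lower-left.
Plate: 5.6 × 1.2, A = 6.72 in², x = 2.8 in, Ī = 17.5616 in⁴.
Hole 1 (subtracted): ⌀0.3, A = 0.0706858 in², x = 1.4 in, Ī = 0.000397608 in⁴.
Hole 2 (subtracted): ⌀0.3, A = 0.0706858 in², x = 2.8 in, Ī = 0.000397608 in⁴.
Hole 3 (subtracted): ⌀0.3, A = 0.0706858 in², x = 4.2 in, Ī = 0.000397608 in⁴.
By symmetry the centroid is at mid-width, x̄ = 2.8 in.
Transfer each piece to the centroidal y-axis using Ī + A·d² with d = x − 2.8:
  plate: d = 0 in → contributes +17.5616 in⁴
  hole 1: d = -1.4 in → contributes −0.138942 in⁴
  hole 2: d = 0 in → contributes −0.000397608 in⁴
  hole 3: d = 1.4 in → contributes −0.138942 in⁴
Total I = 17.2833 in⁴.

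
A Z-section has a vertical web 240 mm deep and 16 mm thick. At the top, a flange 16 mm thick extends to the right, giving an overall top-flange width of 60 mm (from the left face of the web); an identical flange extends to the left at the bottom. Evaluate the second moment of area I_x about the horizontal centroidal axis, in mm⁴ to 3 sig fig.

Treat the section as a set of non-overlapping primitives; coordinates are from the bounding-box lower-left.
Web: 16 × 240, A = 3 840 mm², y = 120 mm, Ī = 18 432 000 mm⁴.
Top flange (beyond web): 44 × 16, A = 704 mm², y = 232 mm, Ī = 15 019 mm⁴.
Bottom flange (beyond web): 44 × 16, A = 704 mm², y = 8 mm, Ī = 15 019 mm⁴.
Centroid: ȳ = ΣA·y / ΣA = 120 mm.
Transfer each piece to the horizontal centroidal axis using Ī + A·d² with d = y − 120:
  web: d = 0 mm → contributes +18 432 000 mm⁴
  top flange (beyond web): d = 112 mm → contributes +8 845 995 mm⁴
  bottom flange (beyond web): d = -112 mm → contributes +8 845 995 mm⁴
Total I = 36 123 989 mm⁴.

I_x ≈ 3.61 × 10⁷ mm⁴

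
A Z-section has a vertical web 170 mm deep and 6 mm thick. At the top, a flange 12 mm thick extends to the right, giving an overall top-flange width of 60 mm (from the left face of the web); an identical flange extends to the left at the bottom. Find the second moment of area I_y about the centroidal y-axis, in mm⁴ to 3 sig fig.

I_y ≈ 1.48 × 10⁶ mm⁴

Decompose the section into non-overlapping parts with the origin at the bottom-left of its bounding rectangle.
Web: 6 × 170, A = 1 020 mm², x = 57 mm, Ī = 3 060 mm⁴.
Top flange (beyond web): 54 × 12, A = 648 mm², x = 87 mm, Ī = 157 464 mm⁴.
Bottom flange (beyond web): 54 × 12, A = 648 mm², x = 27 mm, Ī = 157 464 mm⁴.
Centroid: x̄ = ΣA·x / ΣA = 57 mm.
Transfer each piece to the centroidal y-axis using Ī + A·d² with d = x − 57:
  web: d = 0 mm → contributes +3 060 mm⁴
  top flange (beyond web): d = 30 mm → contributes +740 664 mm⁴
  bottom flange (beyond web): d = -30 mm → contributes +740 664 mm⁴
Total I = 1 484 388 mm⁴.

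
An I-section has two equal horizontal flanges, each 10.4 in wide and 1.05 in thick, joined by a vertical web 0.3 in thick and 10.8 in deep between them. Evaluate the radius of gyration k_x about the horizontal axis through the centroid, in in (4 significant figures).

Break the section into simple shapes (no overlaps), measuring from the bottom-left corner of the bounding box.
Bottom flange: 10.4 × 1.05, A = 10.92 in², y = 0.525 in, Ī = 1.00328 in⁴.
Web: 0.3 × 10.8, A = 3.24 in², y = 6.45 in, Ī = 31.4928 in⁴.
Top flange: 10.4 × 1.05, A = 10.92 in², y = 12.375 in, Ī = 1.00328 in⁴.
By symmetry the centroid is at mid-height, ȳ = 6.45 in.
Transfer each piece to the horizontal axis through the centroid using Ī + A·d² with d = y − 6.45:
  bottom flange: d = -5.925 in → contributes +384.357 in⁴
  web: d = 0 in → contributes +31.4928 in⁴
  top flange: d = 5.925 in → contributes +384.357 in⁴
Total I = 800.206 in⁴.
Radius of gyration: k = √(I/A) = √(800.206 / 25.08) = 5.64855 in.

k_x ≈ 5.649 in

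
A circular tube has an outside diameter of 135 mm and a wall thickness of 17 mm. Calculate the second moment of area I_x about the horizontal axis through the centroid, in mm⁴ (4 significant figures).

I_x ≈ 1.120 × 10⁷ mm⁴

Split into non-overlapping primitives; take the origin at the lower-left of the bounding box.
Outer circle: ⌀135, A = 14313.9 mm², y = 67.5 mm, Ī = 16 304 406 mm⁴.
Bore (subtracted): ⌀101, A = 8011.85 mm², y = 67.5 mm, Ī = 5 108 053 mm⁴.
By symmetry the centroid is at mid-height, ȳ = 67.5 mm.
All pieces are centred on the horizontal axis through the centroid, so I = ΣĪ (holes subtracted) = 11 196 353 mm⁴.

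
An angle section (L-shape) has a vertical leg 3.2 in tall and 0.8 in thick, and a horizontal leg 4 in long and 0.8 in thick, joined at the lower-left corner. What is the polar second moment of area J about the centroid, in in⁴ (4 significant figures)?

J ≈ 11.61 in⁴

Split into non-overlapping primitives; take the origin at the lower-left of the bounding box.
Vertical leg: 0.8 × 3.2, A = 2.56 in², y = 1.6 in, Ī = 2.18453 in⁴.
Horizontal leg (remainder): 3.2 × 0.8, A = 2.56 in², y = 0.4 in, Ī = 0.136533 in⁴.
Centroid: ȳ = ΣA·y / ΣA = 1 in.
Transfer each piece to the centroidal x-axis using Ī + A·d² with d = y − 1:
  vertical leg: d = 0.6 in → contributes +3.10613 in⁴
  horizontal leg (remainder): d = -0.6 in → contributes +1.05813 in⁴
Total I = 4.16427 in⁴.
For the y-axis: x̄ = 1.4 in.
Repeating about the centroidal y-axis gives I_y = 7.44107 in⁴.
Polar second moment: J = I_x + I_y = 11.6053 in⁴.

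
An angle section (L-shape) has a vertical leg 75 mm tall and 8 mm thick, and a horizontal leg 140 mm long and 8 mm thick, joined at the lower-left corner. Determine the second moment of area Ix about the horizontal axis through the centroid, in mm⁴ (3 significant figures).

Ix ≈ 7.16 × 10⁵ mm⁴

Decompose the section into non-overlapping parts with the origin at the bottom-left of its bounding rectangle.
Vertical leg: 8 × 75, A = 600 mm², y = 37.5 mm, Ī = 281 250 mm⁴.
Horizontal leg (remainder): 132 × 8, A = 1 056 mm², y = 4 mm, Ī = 5 632 mm⁴.
Centroid: ȳ = ΣA·y / ΣA = 16.138 mm.
Transfer each piece to the horizontal axis through the centroid using Ī + A·d² with d = y − 16.138:
  vertical leg: d = 21.362 mm → contributes +555 059 mm⁴
  horizontal leg (remainder): d = -12.138 mm → contributes +161 205 mm⁴
Total I = 716 265 mm⁴.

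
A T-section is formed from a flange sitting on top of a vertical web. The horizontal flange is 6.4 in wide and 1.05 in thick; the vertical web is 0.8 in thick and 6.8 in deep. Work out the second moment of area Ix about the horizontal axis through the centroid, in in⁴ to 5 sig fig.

Ix ≈ 67.894 in⁴

Decompose the section into non-overlapping parts with the origin at the bottom-left of its bounding rectangle.
Flange: 6.4 × 1.05, A = 6.72 in², y = 7.325 in, Ī = 0.6174 in⁴.
Web: 0.8 × 6.8, A = 5.44 in², y = 3.4 in, Ī = 20.96213 in⁴.
Centroid: ȳ = ΣA·y / ΣA = 5.569079 in.
Transfer each piece to the horizontal axis through the centroid using Ī + A·d² with d = y − 5.569079:
  flange: d = 1.755921 in → contributes +21.3369 in⁴
  web: d = -2.169079 in → contributes +46.55681 in⁴
Total I = 67.89371 in⁴.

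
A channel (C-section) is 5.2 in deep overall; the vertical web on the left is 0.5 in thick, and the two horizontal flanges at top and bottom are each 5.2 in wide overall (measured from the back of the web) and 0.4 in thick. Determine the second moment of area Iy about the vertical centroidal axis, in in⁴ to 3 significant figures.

Treat the section as a set of non-overlapping primitives; coordinates are from the bounding-box lower-left.
Web: 0.5 × 5.2, A = 2.6 in², x = 0.25 in, Ī = 0.054167 in⁴.
Top flange (beyond web): 4.7 × 0.4, A = 1.88 in², x = 2.85 in, Ī = 3.4608 in⁴.
Bottom flange (beyond web): 4.7 × 0.4, A = 1.88 in², x = 2.85 in, Ī = 3.4608 in⁴.
Centroid: x̄ = ΣA·x / ΣA = 1.7871 in.
Transfer each piece to the vertical centroidal axis using Ī + A·d² with d = x − 1.7871:
  web: d = -1.5371 in → contributes +6.1972 in⁴
  top flange (beyond web): d = 1.0629 in → contributes +5.5847 in⁴
  bottom flange (beyond web): d = 1.0629 in → contributes +5.5847 in⁴
Total I = 17.367 in⁴.

Iy ≈ 17.4 in⁴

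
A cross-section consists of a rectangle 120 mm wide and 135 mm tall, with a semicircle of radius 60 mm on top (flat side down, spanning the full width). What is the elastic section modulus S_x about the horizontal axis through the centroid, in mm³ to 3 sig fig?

Decompose the section into non-overlapping parts with the origin at the bottom-left of its bounding rectangle.
Rectangular body: 120 × 135, A = 16 200 mm², y = 67.5 mm, Ī = 24 603 750 mm⁴.
Semicircular cap: semicircle r = 60, A = 5654.9 mm², y = 160.46 mm, Ī = 1 422 450 mm⁴.
Centroid: ȳ = ΣA·y / ΣA = 91.554 mm.
Transfer each piece to the horizontal axis through the centroid using Ī + A·d² with d = y − 91.554:
  rectangular body: d = -24.054 mm → contributes +33 977 221 mm⁴
  semicircular cap: d = 68.91 mm → contributes +28 275 466 mm⁴
Total I = 62 252 687 mm⁴.
Extreme fibre distance c = 103.45 mm; S = I/c = 601 791 mm³.

S_x ≈ 6.02 × 10⁵ mm³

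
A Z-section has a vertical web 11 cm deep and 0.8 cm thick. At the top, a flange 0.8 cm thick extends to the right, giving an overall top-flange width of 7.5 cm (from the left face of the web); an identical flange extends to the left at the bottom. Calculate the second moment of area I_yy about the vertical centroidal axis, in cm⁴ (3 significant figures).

I_yy ≈ 191 cm⁴

Break the section into simple shapes (no overlaps), measuring from the bottom-left corner of the bounding box.
Web: 0.8 × 11, A = 8.8 cm², x = 7.1 cm, Ī = 0.46933 cm⁴.
Top flange (beyond web): 6.7 × 0.8, A = 5.36 cm², x = 10.85 cm, Ī = 20.051 cm⁴.
Bottom flange (beyond web): 6.7 × 0.8, A = 5.36 cm², x = 3.35 cm, Ī = 20.051 cm⁴.
Centroid: x̄ = ΣA·x / ΣA = 7.1 cm.
Transfer each piece to the vertical centroidal axis using Ī + A·d² with d = x − 7.1:
  web: d = 0 cm → contributes +0.46933 cm⁴
  top flange (beyond web): d = 3.75 cm → contributes +95.426 cm⁴
  bottom flange (beyond web): d = -3.75 cm → contributes +95.426 cm⁴
Total I = 191.32 cm⁴.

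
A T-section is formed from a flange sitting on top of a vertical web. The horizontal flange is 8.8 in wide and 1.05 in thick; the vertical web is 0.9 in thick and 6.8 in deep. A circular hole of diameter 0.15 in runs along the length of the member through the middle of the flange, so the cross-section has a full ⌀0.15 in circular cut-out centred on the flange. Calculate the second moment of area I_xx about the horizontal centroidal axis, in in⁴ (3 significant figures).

Split into non-overlapping primitives; take the origin at the lower-left of the bounding box.
Flange: 8.8 × 1.05, A = 9.24 in², y = 7.325 in, Ī = 0.84893 in⁴.
Web: 0.9 × 6.8, A = 6.12 in², y = 3.4 in, Ī = 23.582 in⁴.
Hole (subtracted): ⌀0.15, A = 0.017671 in², y = 7.325 in, Ī = 0.00002485 in⁴.
Centroid: ȳ = ΣA·y / ΣA = 5.7593 in.
Transfer each piece to the horizontal centroidal axis using Ī + A·d² with d = y − 5.7593:
  flange: d = 1.5657 in → contributes +23.499 in⁴
  web: d = -2.3593 in → contributes +57.649 in⁴
  hole: d = 1.5657 in → contributes −0.043343 in⁴
Total I = 81.105 in⁴.

I_xx ≈ 81.1 in⁴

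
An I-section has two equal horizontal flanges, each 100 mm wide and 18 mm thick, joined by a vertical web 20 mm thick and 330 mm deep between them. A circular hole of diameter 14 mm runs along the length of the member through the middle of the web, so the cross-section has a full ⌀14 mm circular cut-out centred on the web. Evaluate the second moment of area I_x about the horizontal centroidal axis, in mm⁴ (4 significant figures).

Treat the section as a set of non-overlapping primitives; coordinates are from the bounding-box lower-left.
Bottom flange: 100 × 18, A = 1 800 mm², y = 9 mm, Ī = 48 600 mm⁴.
Web: 20 × 330, A = 6 600 mm², y = 183 mm, Ī = 59 895 000 mm⁴.
Top flange: 100 × 18, A = 1 800 mm², y = 357 mm, Ī = 48 600 mm⁴.
Hole (subtracted): ⌀14, A = 153.938 mm², y = 183 mm, Ī = 1885.74 mm⁴.
By symmetry the centroid is at mid-height, ȳ = 183 mm.
Transfer each piece to the horizontal centroidal axis using Ī + A·d² with d = y − 183:
  bottom flange: d = -174 mm → contributes +54 545 400 mm⁴
  web: d = 0 mm → contributes +59 895 000 mm⁴
  top flange: d = 174 mm → contributes +54 545 400 mm⁴
  hole: d = 0 mm → contributes −1885.74 mm⁴
Total I = 168 983 914 mm⁴.

I_x ≈ 1.690 × 10⁸ mm⁴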